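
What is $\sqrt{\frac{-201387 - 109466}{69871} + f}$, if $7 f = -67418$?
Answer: $\frac{i \sqrt{2304986530648753}}{489097} \approx 98.161 i$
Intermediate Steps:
$f = - \frac{67418}{7}$ ($f = \frac{1}{7} \left(-67418\right) = - \frac{67418}{7} \approx -9631.1$)
$\sqrt{\frac{-201387 - 109466}{69871} + f} = \sqrt{\frac{-201387 - 109466}{69871} - \frac{67418}{7}} = \sqrt{\left(-310853\right) \frac{1}{69871} - \frac{67418}{7}} = \sqrt{- \frac{310853}{69871} - \frac{67418}{7}} = \sqrt{- \frac{4712739049}{489097}} = \frac{i \sqrt{2304986530648753}}{489097}$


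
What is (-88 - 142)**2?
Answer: 52900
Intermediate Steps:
(-88 - 142)**2 = (-230)**2 = 52900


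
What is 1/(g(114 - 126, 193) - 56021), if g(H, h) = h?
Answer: -1/55828 ≈ -1.7912e-5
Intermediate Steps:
1/(g(114 - 126, 193) - 56021) = 1/(193 - 56021) = 1/(-55828) = -1/55828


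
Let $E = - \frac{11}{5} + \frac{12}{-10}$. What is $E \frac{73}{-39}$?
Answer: $\frac{1241}{195} \approx 6.3641$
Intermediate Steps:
$E = - \frac{17}{5}$ ($E = \left(-11\right) \frac{1}{5} + 12 \left(- \frac{1}{10}\right) = - \frac{11}{5} - \frac{6}{5} = - \frac{17}{5} \approx -3.4$)
$E \frac{73}{-39} = - \frac{17 \frac{73}{-39}}{5} = - \frac{17 \cdot 73 \left(- \frac{1}{39}\right)}{5} = \left(- \frac{17}{5}\right) \left(- \frac{73}{39}\right) = \frac{1241}{195}$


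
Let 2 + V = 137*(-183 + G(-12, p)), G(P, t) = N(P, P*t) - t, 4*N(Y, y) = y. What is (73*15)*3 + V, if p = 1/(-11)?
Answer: -239120/11 ≈ -21738.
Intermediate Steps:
N(Y, y) = y/4
p = -1/11 ≈ -0.090909
G(P, t) = -t + P*t/4 (G(P, t) = (P*t)/4 - t = P*t/4 - t = -t + P*t/4)
V = -275255/11 (V = -2 + 137*(-183 + (1/4)*(-1/11)*(-4 - 12)) = -2 + 137*(-183 + (1/4)*(-1/11)*(-16)) = -2 + 137*(-183 + 4/11) = -2 + 137*(-2009/11) = -2 - 275233/11 = -275255/11 ≈ -25023.)
(73*15)*3 + V = (73*15)*3 - 275255/11 = 1095*3 - 275255/11 = 3285 - 275255/11 = -239120/11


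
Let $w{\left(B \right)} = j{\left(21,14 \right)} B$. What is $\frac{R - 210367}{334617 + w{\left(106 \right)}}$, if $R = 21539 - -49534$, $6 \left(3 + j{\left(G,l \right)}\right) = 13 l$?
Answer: $- \frac{417882}{1012543} \approx -0.41271$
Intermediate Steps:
$j{\left(G,l \right)} = -3 + \frac{13 l}{6}$
$w{\left(B \right)} = \frac{82 B}{3}$ ($w{\left(B \right)} = \left(-3 + \frac{13}{6} \cdot 14\right) B = \left(-3 + \frac{91}{3}\right) B = \frac{82 B}{3}$)
$R = 71073$ ($R = 21539 + 49534 = 71073$)
$\frac{R - 210367}{334617 + w{\left(106 \right)}} = \frac{71073 - 210367}{334617 + \frac{82}{3} \cdot 106} = - \frac{139294}{334617 + \frac{8692}{3}} = - \frac{139294}{\frac{1012543}{3}} = \left(-139294\right) \frac{3}{1012543} = - \frac{417882}{1012543}$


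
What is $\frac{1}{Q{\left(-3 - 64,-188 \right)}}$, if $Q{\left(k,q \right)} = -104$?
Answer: $- \frac{1}{104} \approx -0.0096154$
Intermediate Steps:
$\frac{1}{Q{\left(-3 - 64,-188 \right)}} = \frac{1}{-104} = - \frac{1}{104}$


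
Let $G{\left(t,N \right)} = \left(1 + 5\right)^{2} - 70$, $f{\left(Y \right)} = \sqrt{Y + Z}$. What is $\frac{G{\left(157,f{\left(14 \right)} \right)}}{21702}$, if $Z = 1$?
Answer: $- \frac{17}{10851} \approx -0.0015667$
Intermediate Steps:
$f{\left(Y \right)} = \sqrt{1 + Y}$ ($f{\left(Y \right)} = \sqrt{Y + 1} = \sqrt{1 + Y}$)
$G{\left(t,N \right)} = -34$ ($G{\left(t,N \right)} = 6^{2} - 70 = 36 - 70 = -34$)
$\frac{G{\left(157,f{\left(14 \right)} \right)}}{21702} = - \frac{34}{21702} = \left(-34\right) \frac{1}{21702} = - \frac{17}{10851}$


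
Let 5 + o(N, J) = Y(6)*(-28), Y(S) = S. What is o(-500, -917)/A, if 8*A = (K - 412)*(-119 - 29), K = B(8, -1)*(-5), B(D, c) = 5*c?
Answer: -346/14319 ≈ -0.024164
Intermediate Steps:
K = 25 (K = (5*(-1))*(-5) = -5*(-5) = 25)
A = 14319/2 (A = ((25 - 412)*(-119 - 29))/8 = (-387*(-148))/8 = (⅛)*57276 = 14319/2 ≈ 7159.5)
o(N, J) = -173 (o(N, J) = -5 + 6*(-28) = -5 - 168 = -173)
o(-500, -917)/A = -173/14319/2 = -173*2/14319 = -346/14319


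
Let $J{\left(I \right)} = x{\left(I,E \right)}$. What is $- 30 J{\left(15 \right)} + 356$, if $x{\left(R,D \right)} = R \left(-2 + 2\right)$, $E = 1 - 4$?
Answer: $356$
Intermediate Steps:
$E = -3$
$x{\left(R,D \right)} = 0$ ($x{\left(R,D \right)} = R 0 = 0$)
$J{\left(I \right)} = 0$
$- 30 J{\left(15 \right)} + 356 = \left(-30\right) 0 + 356 = 0 + 356 = 356$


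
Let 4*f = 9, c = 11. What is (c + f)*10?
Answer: 265/2 ≈ 132.50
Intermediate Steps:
f = 9/4 (f = (¼)*9 = 9/4 ≈ 2.2500)
(c + f)*10 = (11 + 9/4)*10 = (53/4)*10 = 265/2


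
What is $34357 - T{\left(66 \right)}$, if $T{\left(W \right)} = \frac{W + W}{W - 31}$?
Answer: $\frac{1202363}{35} \approx 34353.0$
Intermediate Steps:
$T{\left(W \right)} = \frac{2 W}{-31 + W}$
$34357 - T{\left(66 \right)} = 34357 - 2 \cdot 66 \frac{1}{-31 + 66} = 34357 - 2 \cdot 66 \cdot \frac{1}{35} = 34357 - \frac{132}{35} = \frac{1202363}{35}$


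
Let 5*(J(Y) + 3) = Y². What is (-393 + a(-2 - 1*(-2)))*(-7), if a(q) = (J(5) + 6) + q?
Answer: 2695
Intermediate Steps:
J(Y) = -3 + Y²/5
a(q) = 8 + q (a(q) = ((-3 + (⅕)*5²) + 6) + q = ((-3 + (⅕)*25) + 6) + q = ((-3 + 5) + 6) + q = (2 + 6) + q = 8 + q)
(-393 + a(-2 - 1*(-2)))*(-7) = (-393 + (8 + (-2 - 1*(-2))))*(-7) = (-393 + (8 + (-2 + 2)))*(-7) = (-393 + (8 + 0))*(-7) = (-393 + 8)*(-7) = -385*(-7) = 2695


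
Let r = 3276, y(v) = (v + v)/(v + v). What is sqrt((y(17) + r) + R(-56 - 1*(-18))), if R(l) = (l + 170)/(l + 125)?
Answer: sqrt(2757233)/29 ≈ 57.258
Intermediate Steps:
y(v) = 1 (y(v) = (2*v)/((2*v)) = (2*v)*(1/(2*v)) = 1)
R(l) = (170 + l)/(125 + l)
sqrt((y(17) + r) + R(-56 - 1*(-18))) = sqrt((1 + 3276) + (170 + (-56 - 1*(-18)))/(125 + (-56 - 1*(-18)))) = sqrt(3277 + (170 + (-56 + 18))/(125 + (-56 + 18))) = sqrt(3277 + (170 - 38)/(125 - 38)) = sqrt(3277 + 132/87) = sqrt(3277 + (1/87)*132) = sqrt(3277 + 44/29) = sqrt(95077/29) = sqrt(2757233)/29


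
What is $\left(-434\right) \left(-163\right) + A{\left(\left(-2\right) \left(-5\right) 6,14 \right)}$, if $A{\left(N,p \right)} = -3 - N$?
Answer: $70679$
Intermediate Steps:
$\left(-434\right) \left(-163\right) + A{\left(\left(-2\right) \left(-5\right) 6,14 \right)} = \left(-434\right) \left(-163\right) - \left(3 + \left(-2\right) \left(-5\right) 6\right) = 70742 - \left(3 + 10 \cdot 6\right) = 70742 - 63 = 70679$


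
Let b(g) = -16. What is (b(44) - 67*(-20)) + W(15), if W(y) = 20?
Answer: 1344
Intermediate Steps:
(b(44) - 67*(-20)) + W(15) = (-16 - 67*(-20)) + 20 = (-16 + 1340) + 20 = 1324 + 20 = 1344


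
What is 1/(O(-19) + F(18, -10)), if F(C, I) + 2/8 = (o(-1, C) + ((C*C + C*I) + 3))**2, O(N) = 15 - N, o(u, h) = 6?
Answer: 4/93771 ≈ 4.2657e-5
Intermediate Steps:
F(C, I) = -1/4 + (9 + C**2 + C*I)**2 (F(C, I) = -1/4 + (6 + ((C*C + C*I) + 3))**2 = -1/4 + (6 + ((C**2 + C*I) + 3))**2 = -1/4 + (6 + (3 + C**2 + C*I))**2 = -1/4 + (9 + C**2 + C*I)**2)
1/(O(-19) + F(18, -10)) = 1/((15 - 1*(-19)) + (-1/4 + (9 + 18**2 + 18*(-10))**2)) = 1/((15 + 19) + (-1/4 + (9 + 324 - 180)**2)) = 1/(34 + (-1/4 + 153**2)) = 1/(34 + (-1/4 + 23409)) = 1/(34 + 93635/4) = 1/(93771/4) = 4/93771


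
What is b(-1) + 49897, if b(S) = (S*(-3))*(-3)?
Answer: 49888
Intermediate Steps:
b(S) = 9*S (b(S) = -3*S*(-3) = 9*S)
b(-1) + 49897 = 9*(-1) + 49897 = -9 + 49897 = 49888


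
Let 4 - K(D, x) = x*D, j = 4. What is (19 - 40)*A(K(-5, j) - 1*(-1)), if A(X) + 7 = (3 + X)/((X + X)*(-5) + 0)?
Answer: 18669/125 ≈ 149.35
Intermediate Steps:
K(D, x) = 4 - D*x (K(D, x) = 4 - x*D = 4 - D*x)
A(X) = -7 - (3 + X)/(10*X) (A(X) = -7 + (3 + X)/((X + X)*(-5) + 0) = -7 + (3 + X)/((2*X)*(-5) + 0) = -7 + (3 + X)/(-10*X + 0) = -7 + (3 + X)/((-10*X)) = -7 + (3 + X)*(-1/(10*X)) = -7 - (3 + X)/(10*X))
(19 - 40)*A(K(-5, j) - 1*(-1)) = (19 - 40)*((-3 - 71*((4 - 1*(-5)*4) - 1*(-1)))/(10*((4 - 1*(-5)*4) - 1*(-1)))) = -21*(-3 - 71*((4 + 20) + 1))/(10*((4 + 20) + 1)) = -21*(-3 - 71*(24 + 1))/(10*(24 + 1)) = -21*(-3 - 71*25)/(10*25) = -21*(-3 - 1775)/(10*25) = -21*(-1778)/(10*25) = -21*(-889/125) = 18669/125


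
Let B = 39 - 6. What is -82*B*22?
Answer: -59532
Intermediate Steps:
B = 33
-82*B*22 = -82*33*22 = -2706*22 = -59532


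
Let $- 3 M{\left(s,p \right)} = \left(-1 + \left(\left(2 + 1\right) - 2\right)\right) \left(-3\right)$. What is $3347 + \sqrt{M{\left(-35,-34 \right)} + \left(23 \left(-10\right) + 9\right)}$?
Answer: $3347 + i \sqrt{221} \approx 3347.0 + 14.866 i$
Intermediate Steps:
$M{\left(s,p \right)} = 0$ ($M{\left(s,p \right)} = - \frac{\left(-1 + \left(\left(2 + 1\right) - 2\right)\right) \left(-3\right)}{3} = - \frac{\left(-1 + \left(3 - 2\right)\right) \left(-3\right)}{3} = - \frac{\left(-1 + 1\right) \left(-3\right)}{3} = - \frac{0 \left(-3\right)}{3} = \left(- \frac{1}{3}\right) 0 = 0$)
$3347 + \sqrt{M{\left(-35,-34 \right)} + \left(23 \left(-10\right) + 9\right)} = 3347 + \sqrt{0 + \left(23 \left(-10\right) + 9\right)} = 3347 + \sqrt{0 + \left(-230 + 9\right)} = 3347 + \sqrt{0 - 221} = 3347 + \sqrt{-221} = 3347 + i \sqrt{221}$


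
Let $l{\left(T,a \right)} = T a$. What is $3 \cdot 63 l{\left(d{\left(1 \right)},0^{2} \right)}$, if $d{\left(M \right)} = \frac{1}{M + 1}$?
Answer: $0$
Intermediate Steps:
$d{\left(M \right)} = \frac{1}{1 + M}$
$3 \cdot 63 l{\left(d{\left(1 \right)},0^{2} \right)} = 3 \cdot 63 \frac{0^{2}}{1 + 1} = 189 \cdot \frac{1}{2} \cdot 0 = 189 \cdot 0 = 0$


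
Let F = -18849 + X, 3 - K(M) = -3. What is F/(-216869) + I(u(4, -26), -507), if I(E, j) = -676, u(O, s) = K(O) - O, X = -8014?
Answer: -146576581/216869 ≈ -675.88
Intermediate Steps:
K(M) = 6 (K(M) = 3 - 1*(-3) = 3 + 3 = 6)
u(O, s) = 6 - O
F = -26863 (F = -18849 - 8014 = -26863)
F/(-216869) + I(u(4, -26), -507) = -26863/(-216869) - 676 = -26863*(-1/216869) - 676 = 26863/216869 - 676 = -146576581/216869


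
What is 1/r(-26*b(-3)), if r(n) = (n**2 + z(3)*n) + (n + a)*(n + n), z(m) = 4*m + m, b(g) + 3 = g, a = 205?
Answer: 1/139308 ≈ 7.1783e-6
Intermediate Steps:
b(g) = -3 + g
z(m) = 5*m
r(n) = n**2 + 15*n + 2*n*(205 + n) (r(n) = (n**2 + (5*3)*n) + (n + 205)*(n + n) = (n**2 + 15*n) + (205 + n)*(2*n) = (n**2 + 15*n) + 2*n*(205 + n) = n**2 + 15*n + 2*n*(205 + n))
1/r(-26*b(-3)) = 1/((-26*(-3 - 3))*(425 + 3*(-26*(-3 - 3)))) = 1/((-26*(-6))*(425 + 3*(-26*(-6)))) = 1/(156*(425 + 3*156)) = 1/(156*(425 + 468)) = 1/(156*893) = 1/139308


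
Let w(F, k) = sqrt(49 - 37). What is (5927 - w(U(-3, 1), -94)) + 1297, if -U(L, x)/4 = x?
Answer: 7224 - 2*sqrt(3) ≈ 7220.5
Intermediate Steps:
U(L, x) = -4*x
w(F, k) = 2*sqrt(3) (w(F, k) = sqrt(12) = 2*sqrt(3))
(5927 - w(U(-3, 1), -94)) + 1297 = (5927 - 2*sqrt(3)) + 1297 = 7224 - 2*sqrt(3)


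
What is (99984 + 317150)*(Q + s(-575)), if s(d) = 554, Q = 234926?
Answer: 98226714320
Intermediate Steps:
(99984 + 317150)*(Q + s(-575)) = (99984 + 317150)*(234926 + 554) = 417134*235480 = 98226714320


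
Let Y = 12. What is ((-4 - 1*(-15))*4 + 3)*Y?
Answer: 564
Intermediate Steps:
((-4 - 1*(-15))*4 + 3)*Y = ((-4 - 1*(-15))*4 + 3)*12 = ((-4 + 15)*4 + 3)*12 = (11*4 + 3)*12 = (44 + 3)*12 = 47*12 = 564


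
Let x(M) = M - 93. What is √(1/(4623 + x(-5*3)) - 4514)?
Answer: I*√92018901135/4515 ≈ 67.186*I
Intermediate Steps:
x(M) = -93 + M
√(1/(4623 + x(-5*3)) - 4514) = √(1/(4623 + (-93 - 5*3)) - 4514) = √(1/(4623 + (-93 - 15)) - 4514) = √(1/(4623 - 108) - 4514) = √(1/4515 - 4514) = √(-20380709/4515) = I*√92018901135/4515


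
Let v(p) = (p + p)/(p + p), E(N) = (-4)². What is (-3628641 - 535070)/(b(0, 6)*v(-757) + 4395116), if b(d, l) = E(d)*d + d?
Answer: -4163711/4395116 ≈ -0.94735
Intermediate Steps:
E(N) = 16
b(d, l) = 17*d (b(d, l) = 16*d + d = 17*d)
v(p) = 1 (v(p) = (2*p)/((2*p)) = (2*p)*(1/(2*p)) = 1)
(-3628641 - 535070)/(b(0, 6)*v(-757) + 4395116) = (-3628641 - 535070)/((17*0)*1 + 4395116) = -4163711/(0*1 + 4395116) = -4163711/(0 + 4395116) = -4163711/4395116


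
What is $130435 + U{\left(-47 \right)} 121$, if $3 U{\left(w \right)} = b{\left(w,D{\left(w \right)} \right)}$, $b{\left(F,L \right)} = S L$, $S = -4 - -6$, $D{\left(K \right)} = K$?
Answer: $\frac{379931}{3} \approx 1.2664 \cdot 10^{5}$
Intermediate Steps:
$S = 2$ ($S = -4 + 6 = 2$)
$b{\left(F,L \right)} = 2 L$
$U{\left(w \right)} = \frac{2 w}{3}$
$130435 + U{\left(-47 \right)} 121 = 130435 + \frac{2}{3} \left(-47\right) 121 = 130435 - \frac{11374}{3} = \frac{379931}{3}$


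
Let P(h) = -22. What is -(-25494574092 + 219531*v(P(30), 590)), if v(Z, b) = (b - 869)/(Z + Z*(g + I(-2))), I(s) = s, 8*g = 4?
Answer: 280501564161/11 ≈ 2.5500e+10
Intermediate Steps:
g = 1/2 (g = (1/8)*4 = 1/2 ≈ 0.50000)
v(Z, b) = -2*(-869 + b)/Z (v(Z, b) = (b - 869)/(Z + Z*(1/2 - 2)) = (-869 + b)/(Z + Z*(-3/2)) = (-869 + b)/(Z - 3*Z/2) = (-869 + b)/((-Z/2)) = (-869 + b)*(-2/Z) = -2*(-869 + b)/Z)
-(-25494574092 + 219531*v(P(30), 590)) = -219531/(1/(2*(869 - 1*590)/(-22) - 116132)) = -219531/(1/(2*(-1/22)*(869 - 590) - 116132)) = -219531/(1/(2*(-1/22)*279 - 116132)) = -219531/(1/(-279/11 - 116132)) = -219531/(1/(-1277731/11)) = -219531/(-11/1277731) = -219531*(-1277731/11) = 280501564161/11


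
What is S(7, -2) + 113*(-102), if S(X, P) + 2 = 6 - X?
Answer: -11529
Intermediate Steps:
S(X, P) = 4 - X (S(X, P) = -2 + (6 - X) = 4 - X)
S(7, -2) + 113*(-102) = (4 - 1*7) + 113*(-102) = (4 - 7) - 11526 = -3 - 11526 = -11529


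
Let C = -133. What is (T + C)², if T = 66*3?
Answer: 4225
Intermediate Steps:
T = 198
(T + C)² = (198 - 133)² = 65² = 4225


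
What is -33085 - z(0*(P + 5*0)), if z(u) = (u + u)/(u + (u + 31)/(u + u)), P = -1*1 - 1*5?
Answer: -33085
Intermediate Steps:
P = -6 (P = -1 - 5 = -6)
z(u) = 2*u/(u + (31 + u)/(2*u)) (z(u) = (2*u)/(u + (31 + u)/((2*u))) = (2*u)/(u + (31 + u)*(1/(2*u))) = (2*u)/(u + (31 + u)/(2*u)) = 2*u/(u + (31 + u)/(2*u)))
-33085 - z(0*(P + 5*0)) = -33085 - 4*(0*(-6 + 5*0))²/(31 + 0*(-6 + 5*0) + 2*(0*(-6 + 5*0))²) = -33085 - 4*(0*(-6 + 0))²/(31 + 0*(-6 + 0) + 2*(0*(-6 + 0))²) = -33085 - 4*(0*(-6))²/(31 + 0*(-6) + 2*(0*(-6))²) = -33085 - 4*0²/(31 + 0 + 2*0²) = -33085 - 4*0/(31 + 0 + 2*0) = -33085 - 4*0/(31 + 0 + 0) = -33085 - 4*0/31 = -33085 - 1*0 = -33085 + 0 = -33085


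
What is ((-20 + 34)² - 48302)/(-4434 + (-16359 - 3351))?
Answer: 24053/12072 ≈ 1.9925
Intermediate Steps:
((-20 + 34)² - 48302)/(-4434 + (-16359 - 3351)) = (14² - 48302)/(-4434 - 19710) = (196 - 48302)/(-24144) = -48106*(-1/24144) = 24053/12072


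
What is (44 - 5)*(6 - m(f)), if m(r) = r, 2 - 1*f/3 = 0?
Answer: 0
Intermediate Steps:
f = 6 (f = 6 - 3*0 = 6 + 0 = 6)
(44 - 5)*(6 - m(f)) = (44 - 5)*(6 - 1*6) = 39*(6 - 6) = 39*0 = 0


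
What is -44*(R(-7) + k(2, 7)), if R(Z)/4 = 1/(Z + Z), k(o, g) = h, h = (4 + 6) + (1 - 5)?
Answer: -1760/7 ≈ -251.43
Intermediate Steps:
h = 6 (h = 10 - 4 = 6)
k(o, g) = 6
R(Z) = 2/Z (R(Z) = 4/(Z + Z) = 4/((2*Z)) = 4*(1/(2*Z)) = 2/Z)
-44*(R(-7) + k(2, 7)) = -44*(2/(-7) + 6) = -44*(2*(-1/7) + 6) = -44*(-2/7 + 6) = -44*40/7 = -1760/7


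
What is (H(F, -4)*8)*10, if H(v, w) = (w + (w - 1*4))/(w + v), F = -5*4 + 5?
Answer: 960/19 ≈ 50.526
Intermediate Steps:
F = -15 (F = -20 + 5 = -15)
H(v, w) = (-4 + 2*w)/(v + w) (H(v, w) = (w + (w - 4))/(v + w) = (w + (-4 + w))/(v + w) = (-4 + 2*w)/(v + w))
(H(F, -4)*8)*10 = ((2*(-2 - 4)/(-15 - 4))*8)*10 = ((2*(-6)/(-19))*8)*10 = ((2*(-1/19)*(-6))*8)*10 = ((12/19)*8)*10 = (96/19)*10 = 960/19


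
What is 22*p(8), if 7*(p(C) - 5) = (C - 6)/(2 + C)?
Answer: 3872/35 ≈ 110.63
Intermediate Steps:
p(C) = 5 + (-6 + C)/(7*(2 + C)) (p(C) = 5 + ((C - 6)/(2 + C))/7 = 5 + ((-6 + C)/(2 + C))/7 = 5 + (-6 + C)/(7*(2 + C)))
22*p(8) = 22*(4*(16 + 9*8)/(7*(2 + 8))) = 22*((4/7)*(16 + 72)/10) = 22*((4/7)*(1/10)*88) = 22*(176/35) = 3872/35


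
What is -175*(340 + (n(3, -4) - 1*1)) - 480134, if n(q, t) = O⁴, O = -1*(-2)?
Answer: -542259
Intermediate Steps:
O = 2
n(q, t) = 16 (n(q, t) = 2⁴ = 16)
-175*(340 + (n(3, -4) - 1*1)) - 480134 = -175*(340 + (16 - 1*1)) - 480134 = -175*(340 + (16 - 1)) - 480134 = -175*(340 + 15) - 480134 = -175*355 - 480134 = -62125 - 480134 = -542259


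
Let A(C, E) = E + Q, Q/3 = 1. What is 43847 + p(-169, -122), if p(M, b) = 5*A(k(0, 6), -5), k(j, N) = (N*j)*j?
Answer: 43837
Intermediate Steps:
k(j, N) = N*j²
Q = 3 (Q = 3*1 = 3)
A(C, E) = 3 + E (A(C, E) = E + 3 = 3 + E)
p(M, b) = -10 (p(M, b) = 5*(3 - 5) = 5*(-2) = -10)
43847 + p(-169, -122) = 43847 - 10 = 43837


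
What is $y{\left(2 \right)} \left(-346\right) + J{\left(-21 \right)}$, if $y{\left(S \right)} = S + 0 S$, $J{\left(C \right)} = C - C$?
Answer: $-692$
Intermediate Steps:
$J{\left(C \right)} = 0$
$y{\left(S \right)} = S$ ($y{\left(S \right)} = S + 0 = S$)
$y{\left(2 \right)} \left(-346\right) + J{\left(-21 \right)} = 2 \left(-346\right) + 0 = -692 + 0 = -692$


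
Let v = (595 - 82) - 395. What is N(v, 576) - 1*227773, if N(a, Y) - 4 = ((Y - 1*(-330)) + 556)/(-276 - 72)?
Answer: -39632537/174 ≈ -2.2777e+5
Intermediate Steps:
v = 118 (v = 513 - 395 = 118)
N(a, Y) = 253/174 - Y/348 (N(a, Y) = 4 + ((Y - 1*(-330)) + 556)/(-276 - 72) = 4 + ((Y + 330) + 556)/(-348) = 4 + ((330 + Y) + 556)*(-1/348) = 4 + (886 + Y)*(-1/348) = 4 + (-443/174 - Y/348) = 253/174 - Y/348)
N(v, 576) - 1*227773 = (253/174 - 1/348*576) - 1*227773 = (253/174 - 48/29) - 227773 = -35/174 - 227773 = -39632537/174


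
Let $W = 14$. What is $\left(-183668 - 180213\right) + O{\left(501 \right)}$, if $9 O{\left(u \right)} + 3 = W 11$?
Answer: $- \frac{3274778}{9} \approx -3.6386 \cdot 10^{5}$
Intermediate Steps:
$O{\left(u \right)} = \frac{151}{9}$ ($O{\left(u \right)} = - \frac{1}{3} + \frac{14 \cdot 11}{9} = - \frac{1}{3} + \frac{1}{9} \cdot 154 = - \frac{1}{3} + \frac{154}{9} = \frac{151}{9}$)
$\left(-183668 - 180213\right) + O{\left(501 \right)} = \left(-183668 - 180213\right) + \frac{151}{9} = -363881 + \frac{151}{9} = - \frac{3274778}{9}$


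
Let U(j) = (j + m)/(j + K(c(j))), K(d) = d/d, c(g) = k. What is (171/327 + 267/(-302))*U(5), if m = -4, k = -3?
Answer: -3963/65836 ≈ -0.060195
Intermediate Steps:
c(g) = -3
K(d) = 1
U(j) = (-4 + j)/(1 + j) (U(j) = (j - 4)/(j + 1) = (-4 + j)/(1 + j))
(171/327 + 267/(-302))*U(5) = (171/327 + 267/(-302))*((-4 + 5)/(1 + 5)) = (171*(1/327) + 267*(-1/302))*(1/6) = (57/109 - 267/302)*((⅙)*1) = -11889/32918*⅙ = -3963/65836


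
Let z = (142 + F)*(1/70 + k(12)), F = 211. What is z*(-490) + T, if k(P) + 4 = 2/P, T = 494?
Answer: 1983224/3 ≈ 6.6108e+5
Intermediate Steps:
k(P) = -4 + 2/P
z = -141553/105 (z = (142 + 211)*(1/70 + (-4 + 2/12)) = 353*(1/70 + (-4 + 2*(1/12))) = 353*(1/70 + (-4 + 1/6)) = 353*(1/70 - 23/6) = 353*(-401/105) = -141553/105 ≈ -1348.1)
z*(-490) + T = -141553/105*(-490) + 494 = 1981742/3 + 494 = 1983224/3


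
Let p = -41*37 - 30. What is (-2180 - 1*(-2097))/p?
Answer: 83/1547 ≈ 0.053652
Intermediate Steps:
p = -1547 (p = -1517 - 30 = -1547)
(-2180 - 1*(-2097))/p = (-2180 - 1*(-2097))/(-1547) = (-2180 + 2097)*(-1/1547) = -83*(-1/1547) = 83/1547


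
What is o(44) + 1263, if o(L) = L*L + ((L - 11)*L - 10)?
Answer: 4641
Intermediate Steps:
o(L) = -10 + L² + L*(-11 + L) (o(L) = L² + ((-11 + L)*L - 10) = L² + (L*(-11 + L) - 10) = L² + (-10 + L*(-11 + L)) = -10 + L² + L*(-11 + L))
o(44) + 1263 = (-10 - 11*44 + 2*44²) + 1263 = (-10 - 484 + 2*1936) + 1263 = (-10 - 484 + 3872) + 1263 = 3378 + 1263 = 4641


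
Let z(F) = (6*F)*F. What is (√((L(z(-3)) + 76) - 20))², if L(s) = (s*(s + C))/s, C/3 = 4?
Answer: 122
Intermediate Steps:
C = 12 (C = 3*4 = 12)
z(F) = 6*F²
L(s) = 12 + s (L(s) = (s*(s + 12))/s = (s*(12 + s))/s = 12 + s)
(√((L(z(-3)) + 76) - 20))² = (√(((12 + 6*(-3)²) + 76) - 20))² = (√(((12 + 6*9) + 76) - 20))² = (√(((12 + 54) + 76) - 20))² = (√((66 + 76) - 20))² = (√(142 - 20))² = (√122)² = 122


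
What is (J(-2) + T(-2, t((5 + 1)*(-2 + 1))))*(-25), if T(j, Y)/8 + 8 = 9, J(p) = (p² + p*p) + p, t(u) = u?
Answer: -350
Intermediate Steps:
J(p) = p + 2*p² (J(p) = (p² + p²) + p = 2*p² + p = p + 2*p²)
T(j, Y) = 8 (T(j, Y) = -64 + 8*9 = -64 + 72 = 8)
(J(-2) + T(-2, t((5 + 1)*(-2 + 1))))*(-25) = (-2*(1 + 2*(-2)) + 8)*(-25) = (-2*(1 - 4) + 8)*(-25) = (-2*(-3) + 8)*(-25) = (6 + 8)*(-25) = 14*(-25) = -350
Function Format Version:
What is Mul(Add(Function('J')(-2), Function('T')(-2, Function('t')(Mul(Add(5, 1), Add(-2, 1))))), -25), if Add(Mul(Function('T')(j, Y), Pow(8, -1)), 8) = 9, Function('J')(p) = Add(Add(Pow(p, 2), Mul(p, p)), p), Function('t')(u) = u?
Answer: -350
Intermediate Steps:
Function('J')(p) = Add(p, Mul(2, Pow(p, 2))) (Function('J')(p) = Add(Add(Pow(p, 2), Pow(p, 2)), p) = Add(Mul(2, Pow(p, 2)), p) = Add(p, Mul(2, Pow(p, 2))))
Function('T')(j, Y) = 8 (Function('T')(j, Y) = Add(-64, Mul(8, 9)) = Add(-64, 72) = 8)
Mul(Add(Function('J')(-2), Function('T')(-2, Function('t')(Mul(Add(5, 1), Add(-2, 1))))), -25) = Mul(Add(Mul(-2, Add(1, Mul(2, -2))), 8), -25) = Mul(Add(Mul(-2, Add(1, -4)), 8), -25) = Mul(Add(Mul(-2, -3), 8), -25) = Mul(Add(6, 8), -25) = Mul(14, -25) = -350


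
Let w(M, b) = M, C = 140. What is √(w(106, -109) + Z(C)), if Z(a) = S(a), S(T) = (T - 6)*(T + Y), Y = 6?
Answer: √19670 ≈ 140.25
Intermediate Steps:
S(T) = (-6 + T)*(6 + T) (S(T) = (T - 6)*(T + 6) = (-6 + T)*(6 + T))
Z(a) = -36 + a²
√(w(106, -109) + Z(C)) = √(106 + (-36 + 140²)) = √(106 + (-36 + 19600)) = √(106 + 19564) = √19670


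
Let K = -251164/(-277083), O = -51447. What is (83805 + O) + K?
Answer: 8966102878/277083 ≈ 32359.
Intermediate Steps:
K = 251164/277083 (K = -251164*(-1/277083) = 251164/277083 ≈ 0.90646)
(83805 + O) + K = (83805 - 51447) + 251164/277083 = 32358 + 251164/277083 = 8966102878/277083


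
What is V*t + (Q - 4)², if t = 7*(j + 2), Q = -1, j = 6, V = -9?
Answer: -479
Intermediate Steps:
t = 56 (t = 7*(6 + 2) = 7*8 = 56)
V*t + (Q - 4)² = -9*56 + (-1 - 4)² = -504 + (-5)² = -504 + 25 = -479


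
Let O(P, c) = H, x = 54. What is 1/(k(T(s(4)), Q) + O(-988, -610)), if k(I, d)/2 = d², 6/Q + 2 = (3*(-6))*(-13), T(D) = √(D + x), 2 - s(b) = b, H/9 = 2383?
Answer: 6728/144295425 ≈ 4.6627e-5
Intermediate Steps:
H = 21447 (H = 9*2383 = 21447)
O(P, c) = 21447
s(b) = 2 - b
T(D) = √(54 + D) (T(D) = √(D + 54) = √(54 + D))
Q = 3/116 (Q = 6/(-2 + (3*(-6))*(-13)) = 6/(-2 - 18*(-13)) = 6/(-2 + 234) = 6/232 = 6*(1/232) = 3/116 ≈ 0.025862)
k(I, d) = 2*d²
1/(k(T(s(4)), Q) + O(-988, -610)) = 1/(2*(3/116)² + 21447) = 1/(2*(9/13456) + 21447) = 1/(9/6728 + 21447) = 1/(144295425/6728) = 6728/144295425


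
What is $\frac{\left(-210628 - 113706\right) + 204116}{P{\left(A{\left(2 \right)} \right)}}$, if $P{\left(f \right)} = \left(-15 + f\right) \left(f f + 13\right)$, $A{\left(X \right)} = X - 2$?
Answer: $\frac{120218}{195} \approx 616.5$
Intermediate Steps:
$A{\left(X \right)} = -2 + X$
$P{\left(f \right)} = \left(-15 + f\right) \left(13 + f^{2}\right)$ ($P{\left(f \right)} = \left(-15 + f\right) \left(f^{2} + 13\right) = \left(-15 + f\right) \left(13 + f^{2}\right)$)
$\frac{\left(-210628 - 113706\right) + 204116}{P{\left(A{\left(2 \right)} \right)}} = \frac{\left(-210628 - 113706\right) + 204116}{-195 + \left(-2 + 2\right)^{3} - 15 \left(-2 + 2\right)^{2} + 13 \left(-2 + 2\right)} = \frac{-324334 + 204116}{-195 + 0^{3} - 15 \cdot 0^{2} + 13 \cdot 0} = - \frac{120218}{-195 + 0 - 0 + 0} = - \frac{120218}{-195 + 0 + 0 + 0} = - \frac{120218}{-195} = \left(-120218\right) \left(- \frac{1}{195}\right) = \frac{120218}{195}$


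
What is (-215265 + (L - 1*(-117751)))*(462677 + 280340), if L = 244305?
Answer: 109068208447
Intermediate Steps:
(-215265 + (L - 1*(-117751)))*(462677 + 280340) = (-215265 + (244305 - 1*(-117751)))*(462677 + 280340) = (-215265 + (244305 + 117751))*743017 = (-215265 + 362056)*743017 = 146791*743017 = 109068208447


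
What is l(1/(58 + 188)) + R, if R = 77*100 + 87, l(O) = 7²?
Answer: 7836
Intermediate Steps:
l(O) = 49
R = 7787 (R = 7700 + 87 = 7787)
l(1/(58 + 188)) + R = 49 + 7787 = 7836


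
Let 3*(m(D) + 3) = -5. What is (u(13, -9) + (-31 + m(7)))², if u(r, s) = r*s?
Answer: 209764/9 ≈ 23307.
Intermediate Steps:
m(D) = -14/3 (m(D) = -3 + (⅓)*(-5) = -3 - 5/3 = -14/3)
(u(13, -9) + (-31 + m(7)))² = (13*(-9) + (-31 - 14/3))² = (-117 - 107/3)² = (-458/3)² = 209764/9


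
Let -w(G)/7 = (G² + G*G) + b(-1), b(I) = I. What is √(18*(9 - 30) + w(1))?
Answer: I*√385 ≈ 19.621*I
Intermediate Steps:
w(G) = 7 - 14*G² (w(G) = -7*((G² + G*G) - 1) = -7*((G² + G²) - 1) = -7*(2*G² - 1) = -7*(-1 + 2*G²) = 7 - 14*G²)
√(18*(9 - 30) + w(1)) = √(18*(9 - 30) + (7 - 14*1²)) = √(18*(-21) + (7 - 14*1)) = √(-378 + (7 - 14)) = √(-378 - 7) = √(-385) = I*√385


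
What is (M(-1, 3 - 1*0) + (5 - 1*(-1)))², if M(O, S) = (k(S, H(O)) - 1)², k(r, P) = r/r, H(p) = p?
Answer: 36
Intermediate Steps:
k(r, P) = 1
M(O, S) = 0 (M(O, S) = (1 - 1)² = 0² = 0)
(M(-1, 3 - 1*0) + (5 - 1*(-1)))² = (0 + (5 - 1*(-1)))² = (0 + (5 + 1))² = (0 + 6)² = 6² = 36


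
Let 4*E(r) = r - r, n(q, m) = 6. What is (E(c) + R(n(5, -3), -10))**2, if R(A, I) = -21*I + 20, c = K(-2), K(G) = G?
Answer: 52900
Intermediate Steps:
c = -2
R(A, I) = 20 - 21*I
E(r) = 0 (E(r) = (r - r)/4 = (1/4)*0 = 0)
(E(c) + R(n(5, -3), -10))**2 = (0 + (20 - 21*(-10)))**2 = (0 + (20 + 210))**2 = (0 + 230)**2 = 230**2 = 52900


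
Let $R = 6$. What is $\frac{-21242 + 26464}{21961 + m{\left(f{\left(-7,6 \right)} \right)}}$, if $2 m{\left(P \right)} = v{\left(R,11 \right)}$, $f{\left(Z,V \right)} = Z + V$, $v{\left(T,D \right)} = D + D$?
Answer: $\frac{2611}{10986} \approx 0.23767$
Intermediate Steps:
$v{\left(T,D \right)} = 2 D$
$f{\left(Z,V \right)} = V + Z$
$m{\left(P \right)} = 11$ ($m{\left(P \right)} = \frac{2 \cdot 11}{2} = \frac{1}{2} \cdot 22 = 11$)
$\frac{-21242 + 26464}{21961 + m{\left(f{\left(-7,6 \right)} \right)}} = \frac{-21242 + 26464}{21961 + 11} = \frac{5222}{21972} = 5222 \cdot \frac{1}{21972} = \frac{2611}{10986}$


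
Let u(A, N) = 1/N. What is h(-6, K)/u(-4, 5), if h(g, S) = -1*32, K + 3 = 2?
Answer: -160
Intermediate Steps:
K = -1 (K = -3 + 2 = -1)
h(g, S) = -32
h(-6, K)/u(-4, 5) = -32/(1/5) = -32/⅕ = -32*5 = -160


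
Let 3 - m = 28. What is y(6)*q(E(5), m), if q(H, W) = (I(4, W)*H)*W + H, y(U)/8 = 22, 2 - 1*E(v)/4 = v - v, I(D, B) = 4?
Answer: -139392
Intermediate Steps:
E(v) = 8 (E(v) = 8 - 4*(v - v) = 8 - 4*0 = 8 + 0 = 8)
m = -25 (m = 3 - 1*28 = 3 - 28 = -25)
y(U) = 176 (y(U) = 8*22 = 176)
q(H, W) = H + 4*H*W (q(H, W) = (4*H)*W + H = 4*H*W + H = H + 4*H*W)
y(6)*q(E(5), m) = 176*(8*(1 + 4*(-25))) = 176*(8*(1 - 100)) = 176*(8*(-99)) = 176*(-792) = -139392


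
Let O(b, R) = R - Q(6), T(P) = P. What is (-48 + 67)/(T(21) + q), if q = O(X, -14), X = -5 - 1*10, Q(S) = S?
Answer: 19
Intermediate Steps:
X = -15 (X = -5 - 10 = -15)
O(b, R) = -6 + R (O(b, R) = R - 1*6 = R - 6 = -6 + R)
q = -20 (q = -6 - 14 = -20)
(-48 + 67)/(T(21) + q) = (-48 + 67)/(21 - 20) = 19/1 = 19*1 = 19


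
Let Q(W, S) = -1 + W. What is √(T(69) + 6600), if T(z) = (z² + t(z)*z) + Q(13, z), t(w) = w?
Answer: √16134 ≈ 127.02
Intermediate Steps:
T(z) = 12 + 2*z² (T(z) = (z² + z*z) + (-1 + 13) = (z² + z²) + 12 = 2*z² + 12 = 12 + 2*z²)
√(T(69) + 6600) = √((12 + 2*69²) + 6600) = √((12 + 2*4761) + 6600) = √((12 + 9522) + 6600) = √(9534 + 6600) = √16134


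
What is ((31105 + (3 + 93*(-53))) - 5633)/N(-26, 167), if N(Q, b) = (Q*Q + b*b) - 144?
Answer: 20546/28421 ≈ 0.72292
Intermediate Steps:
N(Q, b) = -144 + Q² + b² (N(Q, b) = (Q² + b²) - 144 = -144 + Q² + b²)
((31105 + (3 + 93*(-53))) - 5633)/N(-26, 167) = ((31105 + (3 + 93*(-53))) - 5633)/(-144 + (-26)² + 167²) = ((31105 + (3 - 4929)) - 5633)/(-144 + 676 + 27889) = ((31105 - 4926) - 5633)/28421 = (26179 - 5633)*(1/28421) = 20546*(1/28421) = 20546/28421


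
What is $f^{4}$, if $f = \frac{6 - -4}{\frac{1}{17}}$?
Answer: $835210000$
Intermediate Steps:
$f = 170$ ($f = \left(6 + 4\right) \frac{1}{\frac{1}{17}} = 10 \cdot 17 = 170$)
$f^{4} = 170^{4} = 835210000$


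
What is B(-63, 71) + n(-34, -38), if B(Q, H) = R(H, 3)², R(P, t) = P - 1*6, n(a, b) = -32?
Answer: 4193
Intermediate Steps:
R(P, t) = -6 + P (R(P, t) = P - 6 = -6 + P)
B(Q, H) = (-6 + H)²
B(-63, 71) + n(-34, -38) = (-6 + 71)² - 32 = 65² - 32 = 4225 - 32 = 4193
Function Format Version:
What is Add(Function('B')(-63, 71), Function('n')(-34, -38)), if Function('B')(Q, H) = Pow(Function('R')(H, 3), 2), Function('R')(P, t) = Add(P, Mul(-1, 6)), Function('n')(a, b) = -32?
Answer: 4193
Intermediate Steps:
Function('R')(P, t) = Add(-6, P) (Function('R')(P, t) = Add(P, -6) = Add(-6, P))
Function('B')(Q, H) = Pow(Add(-6, H), 2)
Add(Function('B')(-63, 71), Function('n')(-34, -38)) = Add(Pow(Add(-6, 71), 2), -32) = Add(Pow(65, 2), -32) = Add(4225, -32) = 4193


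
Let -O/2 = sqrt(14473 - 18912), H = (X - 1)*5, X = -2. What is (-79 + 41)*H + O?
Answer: 570 - 2*I*sqrt(4439) ≈ 570.0 - 133.25*I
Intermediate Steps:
H = -15 (H = (-2 - 1)*5 = -3*5 = -15)
O = -2*I*sqrt(4439) (O = -2*sqrt(14473 - 18912) = -2*I*sqrt(4439) ≈ -133.25*I)
(-79 + 41)*H + O = (-79 + 41)*(-15) - 2*I*sqrt(4439) = -38*(-15) - 2*I*sqrt(4439) = 570 - 2*I*sqrt(4439)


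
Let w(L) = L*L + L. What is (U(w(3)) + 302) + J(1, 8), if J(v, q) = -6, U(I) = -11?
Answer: 285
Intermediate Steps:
w(L) = L + L² (w(L) = L² + L = L + L²)
(U(w(3)) + 302) + J(1, 8) = (-11 + 302) - 6 = 291 - 6 = 285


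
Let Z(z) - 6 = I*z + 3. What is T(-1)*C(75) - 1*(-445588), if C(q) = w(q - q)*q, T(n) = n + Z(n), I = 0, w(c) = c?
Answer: 445588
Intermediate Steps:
Z(z) = 9 (Z(z) = 6 + (0*z + 3) = 6 + (0 + 3) = 6 + 3 = 9)
T(n) = 9 + n (T(n) = n + 9 = 9 + n)
C(q) = 0 (C(q) = (q - q)*q = 0*q = 0)
T(-1)*C(75) - 1*(-445588) = (9 - 1)*0 - 1*(-445588) = 8*0 + 445588 = 0 + 445588 = 445588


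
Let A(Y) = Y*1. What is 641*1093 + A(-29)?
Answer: 700584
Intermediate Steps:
A(Y) = Y
641*1093 + A(-29) = 641*1093 - 29 = 700613 - 29 = 700584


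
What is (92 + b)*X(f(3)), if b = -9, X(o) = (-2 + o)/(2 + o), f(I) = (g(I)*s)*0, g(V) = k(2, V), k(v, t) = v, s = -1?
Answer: -83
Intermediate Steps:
g(V) = 2
f(I) = 0 (f(I) = (2*(-1))*0 = -2*0 = 0)
X(o) = (-2 + o)/(2 + o)
(92 + b)*X(f(3)) = (92 - 9)*((-2 + 0)/(2 + 0)) = 83*(-2/2) = 83*((½)*(-2)) = 83*(-1) = -83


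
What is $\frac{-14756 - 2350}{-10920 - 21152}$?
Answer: $\frac{8553}{16036} \approx 0.53336$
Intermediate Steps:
$\frac{-14756 - 2350}{-10920 - 21152} = - \frac{17106}{-32072} = \left(-17106\right) \left(- \frac{1}{32072}\right) = \frac{8553}{16036}$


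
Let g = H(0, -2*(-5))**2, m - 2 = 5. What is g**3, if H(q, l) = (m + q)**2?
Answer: 13841287201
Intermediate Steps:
m = 7 (m = 2 + 5 = 7)
H(q, l) = (7 + q)**2
g = 2401 (g = ((7 + 0)**2)**2 = (7**2)**2 = 49**2 = 2401)
g**3 = 2401**3 = 13841287201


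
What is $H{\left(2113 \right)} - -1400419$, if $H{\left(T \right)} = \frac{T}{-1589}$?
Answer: $\frac{2225263678}{1589} \approx 1.4004 \cdot 10^{6}$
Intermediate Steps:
$H{\left(T \right)} = - \frac{T}{1589}$ ($H{\left(T \right)} = T \left(- \frac{1}{1589}\right) = - \frac{T}{1589}$)
$H{\left(2113 \right)} - -1400419 = \left(- \frac{1}{1589}\right) 2113 - -1400419 = - \frac{2113}{1589} + 1400419 = \frac{2225263678}{1589}$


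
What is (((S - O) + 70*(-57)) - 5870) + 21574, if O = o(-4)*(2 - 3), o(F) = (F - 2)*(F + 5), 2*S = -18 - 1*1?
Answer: 23397/2 ≈ 11699.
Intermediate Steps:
S = -19/2 (S = (-18 - 1*1)/2 = (-18 - 1)/2 = (½)*(-19) = -19/2 ≈ -9.5000)
o(F) = (-2 + F)*(5 + F)
O = 6 (O = (-10 + (-4)² + 3*(-4))*(2 - 3) = (-10 + 16 - 12)*(-1) = -6*(-1) = 6)
(((S - O) + 70*(-57)) - 5870) + 21574 = (((-19/2 - 1*6) + 70*(-57)) - 5870) + 21574 = (((-19/2 - 6) - 3990) - 5870) + 21574 = ((-31/2 - 3990) - 5870) + 21574 = (-8011/2 - 5870) + 21574 = -19751/2 + 21574 = 23397/2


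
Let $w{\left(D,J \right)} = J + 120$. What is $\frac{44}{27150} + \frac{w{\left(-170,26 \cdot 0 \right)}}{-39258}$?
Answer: $- \frac{42518}{29607075} \approx -0.0014361$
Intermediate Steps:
$w{\left(D,J \right)} = 120 + J$
$\frac{44}{27150} + \frac{w{\left(-170,26 \cdot 0 \right)}}{-39258} = \frac{44}{27150} + \frac{120 + 26 \cdot 0}{-39258} = 44 \cdot \frac{1}{27150} + \left(120 + 0\right) \left(- \frac{1}{39258}\right) = \frac{22}{13575} + 120 \left(- \frac{1}{39258}\right) = \frac{22}{13575} - \frac{20}{6543} = - \frac{42518}{29607075}$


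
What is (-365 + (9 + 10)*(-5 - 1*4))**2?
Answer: 287296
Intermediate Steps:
(-365 + (9 + 10)*(-5 - 1*4))**2 = (-365 + 19*(-5 - 4))**2 = (-365 + 19*(-9))**2 = (-365 - 171)**2 = (-536)**2 = 287296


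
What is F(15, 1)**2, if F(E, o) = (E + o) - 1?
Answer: 225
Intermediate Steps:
F(E, o) = -1 + E + o
F(15, 1)**2 = (-1 + 15 + 1)**2 = 15**2 = 225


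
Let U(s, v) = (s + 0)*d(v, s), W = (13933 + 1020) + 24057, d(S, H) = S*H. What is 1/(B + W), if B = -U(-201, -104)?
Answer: 1/4240714 ≈ 2.3581e-7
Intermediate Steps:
d(S, H) = H*S
W = 39010 (W = 14953 + 24057 = 39010)
U(s, v) = v*s**2 (U(s, v) = (s + 0)*(s*v) = s*(s*v) = v*s**2)
B = 4201704 (B = -(-104)*(-201)**2 = -(-104)*40401 = -1*(-4201704) = 4201704)
1/(B + W) = 1/(4201704 + 39010) = 1/4240714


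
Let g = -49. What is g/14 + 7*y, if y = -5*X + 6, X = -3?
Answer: 287/2 ≈ 143.50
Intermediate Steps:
y = 21 (y = -5*(-3) + 6 = 15 + 6 = 21)
g/14 + 7*y = -49/14 + 7*21 = -49*1/14 + 147 = -7/2 + 147 = 287/2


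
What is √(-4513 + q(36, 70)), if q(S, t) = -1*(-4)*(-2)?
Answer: I*√4521 ≈ 67.238*I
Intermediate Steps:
q(S, t) = -8 (q(S, t) = 4*(-2) = -8)
√(-4513 + q(36, 70)) = √(-4513 - 8) = √(-4521) = I*√4521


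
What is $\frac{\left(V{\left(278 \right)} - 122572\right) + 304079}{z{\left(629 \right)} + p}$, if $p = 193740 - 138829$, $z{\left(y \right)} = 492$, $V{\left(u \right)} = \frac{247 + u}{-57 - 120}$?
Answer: $\frac{10708738}{3268777} \approx 3.2761$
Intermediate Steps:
$V{\left(u \right)} = - \frac{247}{177} - \frac{u}{177}$ ($V{\left(u \right)} = \frac{247 + u}{-177} = \left(247 + u\right) \left(- \frac{1}{177}\right) = - \frac{247}{177} - \frac{u}{177}$)
$p = 54911$ ($p = 193740 - 138829 = 54911$)
$\frac{\left(V{\left(278 \right)} - 122572\right) + 304079}{z{\left(629 \right)} + p} = \frac{\left(\left(- \frac{247}{177} - \frac{278}{177}\right) - 122572\right) + 304079}{492 + 54911} = \frac{\left(\left(- \frac{247}{177} - \frac{278}{177}\right) - 122572\right) + 304079}{55403} = \left(\left(- \frac{175}{59} - 122572\right) + 304079\right) \frac{1}{55403} = \left(- \frac{7231923}{59} + 304079\right) \frac{1}{55403} = \frac{10708738}{59} \cdot \frac{1}{55403} = \frac{10708738}{3268777}$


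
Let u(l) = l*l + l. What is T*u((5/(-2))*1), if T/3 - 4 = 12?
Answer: 180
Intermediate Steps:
T = 48 (T = 12 + 3*12 = 12 + 36 = 48)
u(l) = l + l² (u(l) = l² + l = l + l²)
T*u((5/(-2))*1) = 48*(((5/(-2))*1)*(1 + (5/(-2))*1)) = 48*(((5*(-½))*1)*(1 + (5*(-½))*1)) = 48*((-5/2*1)*(1 - 5/2*1)) = 48*(-5*(1 - 5/2)/2) = 48*(-5/2*(-3/2)) = 48*(15/4) = 180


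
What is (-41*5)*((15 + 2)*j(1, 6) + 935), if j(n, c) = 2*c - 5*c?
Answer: -128945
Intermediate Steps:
j(n, c) = -3*c
(-41*5)*((15 + 2)*j(1, 6) + 935) = (-41*5)*((15 + 2)*(-3*6) + 935) = -205*(17*(-18) + 935) = -205*(-306 + 935) = -205*629 = -128945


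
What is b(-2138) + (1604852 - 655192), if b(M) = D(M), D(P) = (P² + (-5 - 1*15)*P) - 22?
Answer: 5563442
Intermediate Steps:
D(P) = -22 + P² - 20*P (D(P) = (P² + (-5 - 15)*P) - 22 = (P² - 20*P) - 22 = -22 + P² - 20*P)
b(M) = -22 + M² - 20*M
b(-2138) + (1604852 - 655192) = (-22 + (-2138)² - 20*(-2138)) + (1604852 - 655192) = (-22 + 4571044 + 42760) + 949660 = 4613782 + 949660 = 5563442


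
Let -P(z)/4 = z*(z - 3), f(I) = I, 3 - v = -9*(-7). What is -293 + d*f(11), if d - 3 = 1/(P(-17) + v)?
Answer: -369211/1420 ≈ -260.01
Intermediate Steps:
v = -60 (v = 3 - (-9)*(-7) = 3 - 1*63 = 3 - 63 = -60)
P(z) = -4*z*(-3 + z) (P(z) = -4*z*(z - 3) = -4*z*(-3 + z))
d = 4259/1420 (d = 3 + 1/(4*(-17)*(3 - 1*(-17)) - 60) = 3 + 1/(4*(-17)*(3 + 17) - 60) = 3 + 1/(4*(-17)*20 - 60) = 3 + 1/(-1360 - 60) = 3 + 1/(-1420) = 3 - 1/1420 = 4259/1420 ≈ 2.9993)
-293 + d*f(11) = -293 + (4259/1420)*11 = -293 + 46849/1420 = -369211/1420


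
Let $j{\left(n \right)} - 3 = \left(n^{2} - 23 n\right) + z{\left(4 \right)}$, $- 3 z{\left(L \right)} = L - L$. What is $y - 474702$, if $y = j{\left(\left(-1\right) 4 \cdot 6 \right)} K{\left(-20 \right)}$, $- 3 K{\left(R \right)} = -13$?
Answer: $-469801$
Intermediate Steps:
$K{\left(R \right)} = \frac{13}{3}$ ($K{\left(R \right)} = \left(- \frac{1}{3}\right) \left(-13\right) = \frac{13}{3}$)
$z{\left(L \right)} = 0$ ($z{\left(L \right)} = - \frac{L - L}{3} = \left(- \frac{1}{3}\right) 0 = 0$)
$j{\left(n \right)} = 3 + n^{2} - 23 n$ ($j{\left(n \right)} = 3 + \left(\left(n^{2} - 23 n\right) + 0\right) = 3 + \left(n^{2} - 23 n\right) = 3 + n^{2} - 23 n$)
$y = 4901$ ($y = \left(3 + \left(\left(-1\right) 4 \cdot 6\right)^{2} - 23 \left(-1\right) 4 \cdot 6\right) \frac{13}{3} = \left(3 + \left(\left(-4\right) 6\right)^{2} - 23 \left(\left(-4\right) 6\right)\right) \frac{13}{3} = \left(3 + \left(-24\right)^{2} - -552\right) \frac{13}{3} = \left(3 + 576 + 552\right) \frac{13}{3} = 1131 \cdot \frac{13}{3} = 4901$)
$y - 474702 = 4901 - 474702 = -469801$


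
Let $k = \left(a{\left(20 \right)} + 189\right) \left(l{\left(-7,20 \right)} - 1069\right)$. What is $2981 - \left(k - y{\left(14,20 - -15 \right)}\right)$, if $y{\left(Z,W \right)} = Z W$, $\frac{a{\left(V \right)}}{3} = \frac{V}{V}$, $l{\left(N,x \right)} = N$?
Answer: $210063$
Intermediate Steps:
$a{\left(V \right)} = 3$ ($a{\left(V \right)} = 3 \frac{V}{V} = 3 \cdot 1 = 3$)
$y{\left(Z,W \right)} = W Z$
$k = -206592$ ($k = \left(3 + 189\right) \left(-7 - 1069\right) = 192 \left(-1076\right) = -206592$)
$2981 - \left(k - y{\left(14,20 - -15 \right)}\right) = 2981 + \left(\left(20 - -15\right) 14 - -206592\right) = 2981 + \left(\left(20 + 15\right) 14 + 206592\right) = 2981 + \left(35 \cdot 14 + 206592\right) = 2981 + \left(490 + 206592\right) = 2981 + 207082 = 210063$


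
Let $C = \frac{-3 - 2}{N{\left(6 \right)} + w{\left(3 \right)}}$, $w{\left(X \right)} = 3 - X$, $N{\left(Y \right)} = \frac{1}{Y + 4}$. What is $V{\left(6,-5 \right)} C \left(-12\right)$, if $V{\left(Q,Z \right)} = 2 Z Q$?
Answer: $-36000$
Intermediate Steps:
$V{\left(Q,Z \right)} = 2 Q Z$
$N{\left(Y \right)} = \frac{1}{4 + Y}$
$C = -50$ ($C = \frac{-3 - 2}{\frac{1}{4 + 6} + \left(3 - 3\right)} = - \frac{5}{\frac{1}{10} + \left(3 - 3\right)} = - \frac{5}{\frac{1}{10} + 0} = - 5 \frac{1}{\frac{1}{10}} = \left(-5\right) 10 = -50$)
$V{\left(6,-5 \right)} C \left(-12\right) = 2 \cdot 6 \left(-5\right) \left(-50\right) \left(-12\right) = \left(-60\right) \left(-50\right) \left(-12\right) = 3000 \left(-12\right) = -36000$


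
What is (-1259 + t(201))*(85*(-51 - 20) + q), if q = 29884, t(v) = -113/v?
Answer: -6037899028/201 ≈ -3.0039e+7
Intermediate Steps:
(-1259 + t(201))*(85*(-51 - 20) + q) = (-1259 - 113/201)*(85*(-51 - 20) + 29884) = (-1259 - 113*1/201)*(85*(-71) + 29884) = (-1259 - 113/201)*(-6035 + 29884) = -253172/201*23849 = -6037899028/201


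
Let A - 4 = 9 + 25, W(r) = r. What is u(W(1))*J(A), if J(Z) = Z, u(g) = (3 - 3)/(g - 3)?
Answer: 0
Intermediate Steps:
u(g) = 0 (u(g) = 0/(-3 + g) = 0)
A = 38 (A = 4 + (9 + 25) = 4 + 34 = 38)
u(W(1))*J(A) = 0*38 = 0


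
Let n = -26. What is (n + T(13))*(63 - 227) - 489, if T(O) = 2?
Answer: 3447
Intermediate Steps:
(n + T(13))*(63 - 227) - 489 = (-26 + 2)*(63 - 227) - 489 = -24*(-164) - 489 = 3936 - 489 = 3447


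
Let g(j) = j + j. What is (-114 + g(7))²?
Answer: 10000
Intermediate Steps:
g(j) = 2*j
(-114 + g(7))² = (-114 + 2*7)² = (-114 + 14)² = (-100)² = 10000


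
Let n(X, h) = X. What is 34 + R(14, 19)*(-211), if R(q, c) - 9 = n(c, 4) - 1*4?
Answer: -5030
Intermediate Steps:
R(q, c) = 5 + c (R(q, c) = 9 + (c - 1*4) = 9 + (c - 4) = 9 + (-4 + c) = 5 + c)
34 + R(14, 19)*(-211) = 34 + (5 + 19)*(-211) = 34 + 24*(-211) = 34 - 5064 = -5030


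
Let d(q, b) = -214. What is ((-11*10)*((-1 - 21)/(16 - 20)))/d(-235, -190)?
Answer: 605/214 ≈ 2.8271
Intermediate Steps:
((-11*10)*((-1 - 21)/(16 - 20)))/d(-235, -190) = ((-11*10)*((-1 - 21)/(16 - 20)))/(-214) = -(-2420)/(-4)*(-1/214) = -(-2420)*(-1)/4*(-1/214) = -110*11/2*(-1/214) = -605*(-1/214) = 605/214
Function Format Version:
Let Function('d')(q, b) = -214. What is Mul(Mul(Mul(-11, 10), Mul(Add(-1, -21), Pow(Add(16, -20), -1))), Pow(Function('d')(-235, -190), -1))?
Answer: Rational(605, 214) ≈ 2.8271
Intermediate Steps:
Mul(Mul(Mul(-11, 10), Mul(Add(-1, -21), Pow(Add(16, -20), -1))), Pow(Function('d')(-235, -190), -1)) = Mul(Mul(Mul(-11, 10), Mul(Add(-1, -21), Pow(Add(16, -20), -1))), Pow(-214, -1)) = Mul(Mul(-110, Mul(-22, Pow(-4, -1))), Rational(-1, 214)) = Mul(Mul(-110, Mul(-22, Rational(-1, 4))), Rational(-1, 214)) = Mul(Mul(-110, Rational(11, 2)), Rational(-1, 214)) = Mul(-605, Rational(-1, 214)) = Rational(605, 214)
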